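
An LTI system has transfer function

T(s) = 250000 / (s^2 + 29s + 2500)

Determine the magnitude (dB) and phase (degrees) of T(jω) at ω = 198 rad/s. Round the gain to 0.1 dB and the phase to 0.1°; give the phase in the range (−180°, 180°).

16.6 dB, -171.1°

At s = jω = j198:
quadratic: (j198)² + 29·j198 + 2500 = -36704 + j5742 → |·| ≈ 37150, ∠ ≈ 171.11°
|T| = 250000 / 37150 ≈ 6.7295
Gain = 20 log₁₀(6.7295) ≈ 16.56 dB
∠T = 0.00° − 171.11° = -171.11°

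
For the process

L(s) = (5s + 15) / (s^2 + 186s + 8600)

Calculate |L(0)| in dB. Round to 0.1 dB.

-55.2 dB

L(0) = 15 / 8600 ≈ 0.0017442
20 log₁₀(0.0017442) ≈ -55.17 dB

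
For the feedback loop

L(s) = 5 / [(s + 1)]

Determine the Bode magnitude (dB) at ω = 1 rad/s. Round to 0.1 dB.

At ω = 1 rad/s:
pole (1 + j1·1) = 1 + j1 → |·| ≈ 1.4142, ∠ ≈ 45.00°
|L| = 5 · 1 / (1.4142) ≈ 3.5356
Gain = 20 log₁₀(3.5356) ≈ 10.97 dB

11.0 dB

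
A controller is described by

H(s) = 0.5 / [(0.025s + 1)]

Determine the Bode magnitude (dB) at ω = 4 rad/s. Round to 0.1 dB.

-6.1 dB

At ω = 4 rad/s:
pole (1 + j4·0.025) = 1 + j0.1 → |·| ≈ 1.005, ∠ ≈ 5.71°
|H| = 0.5 · 1 / (1.005) ≈ 0.49751
Gain = 20 log₁₀(0.49751) ≈ -6.06 dB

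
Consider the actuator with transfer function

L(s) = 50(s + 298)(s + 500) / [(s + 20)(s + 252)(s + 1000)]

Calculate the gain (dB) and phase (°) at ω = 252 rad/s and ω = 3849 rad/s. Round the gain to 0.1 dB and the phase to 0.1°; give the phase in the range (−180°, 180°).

At s = jω = j252:
zero (s+298): 298 + j252 → |·| = √(298²+252²) = √152308 ≈ 390.27, ∠ = arctan(252/298) ≈ 40.22°
zero (s+500): 500 + j252 → |·| = √(500²+252²) = √313504 ≈ 559.91, ∠ = arctan(252/500) ≈ 26.75°
pole (s+20): 20 + j252 → |·| = √(20²+252²) = √63904 ≈ 252.79, ∠ = arctan(252/20) ≈ 85.46°
pole (s+252): 252 + j252 → |·| = √(252²+252²) = √127008 ≈ 356.38, ∠ = arctan(252/252) ≈ 45.00°
pole (s+1000): 1000 + j252 → |·| = √(1000²+252²) = √1063504 ≈ 1031.3, ∠ = arctan(252/1000) ≈ 14.14°
|L| = 50 · 2.1852e+05 / 9.2909e+07 ≈ 0.1176
Gain = 20 log₁₀(0.1176) ≈ -18.59 dB
∠L = 66.97° − 144.60° = -77.63°

At s = jω = j3849:
zero (s+298): 298 + j3849 → |·| = √(298²+3849²) = √14903605 ≈ 3860.5, ∠ = arctan(3849/298) ≈ 85.57°
zero (s+500): 500 + j3849 → |·| = √(500²+3849²) = √15064801 ≈ 3881.3, ∠ = arctan(3849/500) ≈ 82.60°
pole (s+20): 20 + j3849 → |·| = √(20²+3849²) = √14815201 ≈ 3849.1, ∠ = arctan(3849/20) ≈ 89.70°
pole (s+252): 252 + j3849 → |·| = √(252²+3849²) = √14878305 ≈ 3857.2, ∠ = arctan(3849/252) ≈ 86.25°
pole (s+1000): 1000 + j3849 → |·| = √(1000²+3849²) = √15814801 ≈ 3976.8, ∠ = arctan(3849/1000) ≈ 75.44°
|L| = 50 · 1.4984e+07 / 5.9043e+10 ≈ 0.012689
Gain = 20 log₁₀(0.012689) ≈ -37.93 dB
∠L = 168.17° − 251.39° = -83.22°

ω = 252: -18.6 dB, -77.6°; ω = 3849: -37.9 dB, -83.2°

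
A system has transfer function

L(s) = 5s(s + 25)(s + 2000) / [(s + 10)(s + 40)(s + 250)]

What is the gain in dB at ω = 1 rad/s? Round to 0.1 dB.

At s = jω = j1:
zero (s+25): 25 + j1 → |·| = √(25²+1²) = √626 ≈ 25.02, ∠ = arctan(1/25) ≈ 2.29°
zero (s+2000): 2000 + j1 → |·| = √(2000²+1²) = √4000001 ≈ 2000, ∠ = arctan(1/2000) ≈ 0.03°
zero at origin: s = j1 → |·| = 1, ∠ = 90.00°
pole (s+10): 10 + j1 → |·| = √(10²+1²) = √101 ≈ 10.05, ∠ = arctan(1/10) ≈ 5.71°
pole (s+40): 40 + j1 → |·| = √(40²+1²) = √1601 ≈ 40.012, ∠ = arctan(1/40) ≈ 1.43°
pole (s+250): 250 + j1 → |·| = √(250²+1²) = √62501 ≈ 250, ∠ = arctan(1/250) ≈ 0.23°
|L| = 5 · 50040 / 1.0053e+05 ≈ 2.4888
Gain = 20 log₁₀(2.4888) ≈ 7.92 dB

7.9 dB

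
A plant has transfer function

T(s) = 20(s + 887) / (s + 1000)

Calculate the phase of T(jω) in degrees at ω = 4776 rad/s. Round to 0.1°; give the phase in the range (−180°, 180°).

At s = jω = j4776:
zero (s+887): 887 + j4776 → |·| = √(887²+4776²) = √23596945 ≈ 4857.7, ∠ = arctan(4776/887) ≈ 79.48°
pole (s+1000): 1000 + j4776 → |·| = √(1000²+4776²) = √23810176 ≈ 4879.6, ∠ = arctan(4776/1000) ≈ 78.17°
∠T = 79.48° − 78.17° = 1.31°

1.3°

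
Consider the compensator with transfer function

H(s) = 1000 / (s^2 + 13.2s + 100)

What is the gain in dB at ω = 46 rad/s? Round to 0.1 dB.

-6.5 dB

At s = jω = j46:
quadratic: (j46)² + 13.2·j46 + 100 = -2016 + j607.2 → |·| ≈ 2105.5, ∠ ≈ 163.24°
|H| = 1000 / 2105.5 ≈ 0.47495
Gain = 20 log₁₀(0.47495) ≈ -6.47 dB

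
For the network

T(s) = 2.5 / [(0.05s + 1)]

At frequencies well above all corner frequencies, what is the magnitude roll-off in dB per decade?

Each pole contributes −20 dB/decade at high frequency; each zero contributes +20 dB/decade.
Net: 0 zero(s) − 1 pole(s) → -20 dB/decade.

-20 dB/decade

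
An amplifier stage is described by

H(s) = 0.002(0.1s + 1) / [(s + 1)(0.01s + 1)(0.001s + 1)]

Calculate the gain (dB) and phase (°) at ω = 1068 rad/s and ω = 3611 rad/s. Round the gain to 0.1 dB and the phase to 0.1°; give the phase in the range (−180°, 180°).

At ω = 1068 rad/s:
zero (1 + j1068·0.1) = 1 + j106.8 → |·| ≈ 106.8, ∠ ≈ 89.46°
pole (1 + j1068·1) = 1 + j1068 → |·| ≈ 1068, ∠ ≈ 89.95°
pole (1 + j1068·0.01) = 1 + j10.68 → |·| ≈ 10.727, ∠ ≈ 84.65°
pole (1 + j1068·0.001) = 1 + j1.068 → |·| ≈ 1.4631, ∠ ≈ 46.88°
|H| = 0.002 · 106.8 / (1068 · 10.727 · 1.4631) ≈ 1.2743e-05
Gain = 20 log₁₀(1.2743e-05) ≈ -97.89 dB
∠H = (89.46°) − (89.95° + 84.65° + 46.88°) = -132.02°

At ω = 3611 rad/s:
zero (1 + j3611·0.1) = 1 + j361.1 → |·| ≈ 361.1, ∠ ≈ 89.84°
pole (1 + j3611·1) = 1 + j3611 → |·| ≈ 3611, ∠ ≈ 89.98°
pole (1 + j3611·0.01) = 1 + j36.11 → |·| ≈ 36.124, ∠ ≈ 88.41°
pole (1 + j3611·0.001) = 1 + j3.611 → |·| ≈ 3.7469, ∠ ≈ 74.52°
|H| = 0.002 · 361.1 / (3611 · 36.124 · 3.7469) ≈ 1.4776e-06
Gain = 20 log₁₀(1.4776e-06) ≈ -116.61 dB
∠H = (89.84°) − (89.98° + 88.41° + 74.52°) = -163.07°

ω = 1068: -97.9 dB, -132.0°; ω = 3611: -116.6 dB, -163.1°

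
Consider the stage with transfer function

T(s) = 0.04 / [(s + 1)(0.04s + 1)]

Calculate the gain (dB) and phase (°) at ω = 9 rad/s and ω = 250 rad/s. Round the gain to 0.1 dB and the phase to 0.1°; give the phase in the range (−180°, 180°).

ω = 9: -47.6 dB, -103.5°; ω = 250: -96.0 dB, -174.1°

At ω = 9 rad/s:
pole (1 + j9·1) = 1 + j9 → |·| ≈ 9.0554, ∠ ≈ 83.66°
pole (1 + j9·0.04) = 1 + j0.36 → |·| ≈ 1.0628, ∠ ≈ 19.80°
|T| = 0.04 · 1 / (9.0554 · 1.0628) ≈ 0.0041562
Gain = 20 log₁₀(0.0041562) ≈ -47.63 dB
∠T = (0°) − (83.66° + 19.80°) = -103.46°

At ω = 250 rad/s:
pole (1 + j250·1) = 1 + j250 → |·| ≈ 250, ∠ ≈ 89.77°
pole (1 + j250·0.04) = 1 + j10 → |·| ≈ 10.05, ∠ ≈ 84.29°
|T| = 0.04 · 1 / (250 · 10.05) ≈ 1.592e-05
Gain = 20 log₁₀(1.592e-05) ≈ -95.96 dB
∠T = (0°) − (89.77° + 84.29°) = -174.06°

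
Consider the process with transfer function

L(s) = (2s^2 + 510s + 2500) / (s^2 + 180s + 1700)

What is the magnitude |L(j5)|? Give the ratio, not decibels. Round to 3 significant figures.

1.86

Substitute s = j5:
Numerator: 2(j5)^2 + 510(j5) + 2500 = 2450 + j2550
Denominator: (j5)^2 + 180(j5) + 1700 = 1675 + j900
|N| = √(2450² + 2550²) ≈ 3536.2, ∠N ≈ 46.15°
|D| = √(1675² + 900²) ≈ 1901.5, ∠D ≈ 28.25°
|L| = 3536.2 / 1901.5 ≈ 1.8597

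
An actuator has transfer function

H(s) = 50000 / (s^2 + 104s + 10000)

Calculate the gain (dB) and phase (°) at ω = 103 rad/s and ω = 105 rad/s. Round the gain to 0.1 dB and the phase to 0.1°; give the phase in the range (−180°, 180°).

ω = 103: 13.4 dB, -93.3°; ω = 105: 13.2 dB, -95.4°

At s = jω = j103:
quadratic: (j103)² + 104·j103 + 10000 = -609 + j10712 → |·| ≈ 10729, ∠ ≈ 93.25°
|H| = 50000 / 10729 ≈ 4.6603
Gain = 20 log₁₀(4.6603) ≈ 13.37 dB
∠H = 0.00° − 93.25° = -93.25°

At s = jω = j105:
quadratic: (j105)² + 104·j105 + 10000 = -1025 + j10920 → |·| ≈ 10968, ∠ ≈ 95.36°
|H| = 50000 / 10968 ≈ 4.5587
Gain = 20 log₁₀(4.5587) ≈ 13.18 dB
∠H = 0.00° − 95.36° = -95.36°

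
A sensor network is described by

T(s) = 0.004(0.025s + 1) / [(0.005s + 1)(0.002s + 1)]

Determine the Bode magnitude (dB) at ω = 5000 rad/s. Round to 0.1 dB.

-54.0 dB

At ω = 5000 rad/s:
zero (1 + j5000·0.025) = 1 + j125 → |·| ≈ 125, ∠ ≈ 89.54°
pole (1 + j5000·0.005) = 1 + j25 → |·| ≈ 25.02, ∠ ≈ 87.71°
pole (1 + j5000·0.002) = 1 + j10 → |·| ≈ 10.05, ∠ ≈ 84.29°
|T| = 0.004 · 125 / (25.02 · 10.05) ≈ 0.0019885
Gain = 20 log₁₀(0.0019885) ≈ -54.03 dB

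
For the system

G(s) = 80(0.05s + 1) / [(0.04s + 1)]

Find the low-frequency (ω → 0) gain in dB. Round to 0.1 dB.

38.1 dB

G(0) = 80 · 1 / 1 = 80
20 log₁₀(80) ≈ 38.06 dB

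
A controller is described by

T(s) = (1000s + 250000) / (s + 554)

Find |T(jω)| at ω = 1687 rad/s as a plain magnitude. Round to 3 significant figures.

Substitute s = j1687:
Numerator: 1000(j1687) + 250000 = 250000 + j1687000
Denominator: (j1687) + 554 = 554 + j1687
|N| = √(250000² + 1687000²) ≈ 1.7054e+06, ∠N ≈ 81.57°
|D| = √(554² + 1687²) ≈ 1775.6, ∠D ≈ 71.82°
|T| = 1.7054e+06 / 1775.6 ≈ 960.46

960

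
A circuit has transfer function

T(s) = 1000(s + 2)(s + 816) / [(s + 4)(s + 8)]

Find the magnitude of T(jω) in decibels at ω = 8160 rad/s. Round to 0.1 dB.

At s = jω = j8160:
zero (s+2): 2 + j8160 → |·| = √(2²+8160²) = √66585604 ≈ 8160, ∠ = arctan(8160/2) ≈ 89.99°
zero (s+816): 816 + j8160 → |·| = √(816²+8160²) = √67251456 ≈ 8200.7, ∠ = arctan(8160/816) ≈ 84.29°
pole (s+4): 4 + j8160 → |·| = √(4²+8160²) = √66585616 ≈ 8160, ∠ = arctan(8160/4) ≈ 89.97°
pole (s+8): 8 + j8160 → |·| = √(8²+8160²) = √66585664 ≈ 8160, ∠ = arctan(8160/8) ≈ 89.94°
|T| = 1000 · 6.6918e+07 / 6.6586e+07 ≈ 1005
Gain = 20 log₁₀(1005) ≈ 60.04 dB

60.0 dB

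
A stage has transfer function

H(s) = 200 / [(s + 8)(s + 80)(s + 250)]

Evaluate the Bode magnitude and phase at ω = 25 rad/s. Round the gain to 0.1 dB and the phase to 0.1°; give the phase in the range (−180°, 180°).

At s = jω = j25:
pole (s+8): 8 + j25 → |·| = √(8²+25²) = √689 ≈ 26.249, ∠ = arctan(25/8) ≈ 72.26°
pole (s+80): 80 + j25 → |·| = √(80²+25²) = √7025 ≈ 83.815, ∠ = arctan(25/80) ≈ 17.35°
pole (s+250): 250 + j25 → |·| = √(250²+25²) = √63125 ≈ 251.25, ∠ = arctan(25/250) ≈ 5.71°
|H| = 200 / 5.5277e+05 ≈ 0.00036181
Gain = 20 log₁₀(0.00036181) ≈ -68.83 dB
∠H = 0.00° − 95.32° = -95.32°

-68.8 dB, -95.3°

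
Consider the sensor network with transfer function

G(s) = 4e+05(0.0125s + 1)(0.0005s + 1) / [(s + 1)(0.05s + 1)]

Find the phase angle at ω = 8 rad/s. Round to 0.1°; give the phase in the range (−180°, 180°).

At ω = 8 rad/s:
zero (1 + j8·0.0125) = 1 + j0.1 → |·| ≈ 1.005, ∠ ≈ 5.71°
zero (1 + j8·0.0005) = 1 + j0.004 → |·| ≈ 1, ∠ ≈ 0.23°
pole (1 + j8·1) = 1 + j8 → |·| ≈ 8.0623, ∠ ≈ 82.87°
pole (1 + j8·0.05) = 1 + j0.4 → |·| ≈ 1.077, ∠ ≈ 21.80°
∠G = (5.71° + 0.23°) − (82.87° + 21.80°) = -98.73°

-98.7°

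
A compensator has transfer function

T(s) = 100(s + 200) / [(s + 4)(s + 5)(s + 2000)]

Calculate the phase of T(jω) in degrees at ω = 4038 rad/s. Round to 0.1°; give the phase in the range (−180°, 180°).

-156.4°

At s = jω = j4038:
zero (s+200): 200 + j4038 → |·| = √(200²+4038²) = √16345444 ≈ 4042.9, ∠ = arctan(4038/200) ≈ 87.16°
pole (s+4): 4 + j4038 → |·| = √(4²+4038²) = √16305460 ≈ 4038, ∠ = arctan(4038/4) ≈ 89.94°
pole (s+5): 5 + j4038 → |·| = √(5²+4038²) = √16305469 ≈ 4038, ∠ = arctan(4038/5) ≈ 89.93°
pole (s+2000): 2000 + j4038 → |·| = √(2000²+4038²) = √20305444 ≈ 4506.2, ∠ = arctan(4038/2000) ≈ 63.65°
∠T = 87.16° − 243.52° = -156.36°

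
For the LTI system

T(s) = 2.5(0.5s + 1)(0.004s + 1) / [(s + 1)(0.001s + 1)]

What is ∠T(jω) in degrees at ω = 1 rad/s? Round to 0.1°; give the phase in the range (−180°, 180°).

At ω = 1 rad/s:
zero (1 + j1·0.5) = 1 + j0.5 → |·| ≈ 1.118, ∠ ≈ 26.57°
zero (1 + j1·0.004) = 1 + j0.004 → |·| ≈ 1, ∠ ≈ 0.23°
pole (1 + j1·1) = 1 + j1 → |·| ≈ 1.4142, ∠ ≈ 45.00°
pole (1 + j1·0.001) = 1 + j0.001 → |·| ≈ 1, ∠ ≈ 0.06°
∠T = (26.57° + 0.23°) − (45.00° + 0.06°) = -18.26°

-18.3°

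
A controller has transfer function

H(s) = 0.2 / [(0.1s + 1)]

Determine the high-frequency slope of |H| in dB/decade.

-20 dB/decade

Each pole contributes −20 dB/decade at high frequency; each zero contributes +20 dB/decade.
Net: 0 zero(s) − 1 pole(s) → -20 dB/decade.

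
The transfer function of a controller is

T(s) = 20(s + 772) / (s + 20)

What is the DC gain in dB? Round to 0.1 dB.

T(0) = 20·772 / (20) = 772
20 log₁₀(772) ≈ 57.75 dB

57.8 dB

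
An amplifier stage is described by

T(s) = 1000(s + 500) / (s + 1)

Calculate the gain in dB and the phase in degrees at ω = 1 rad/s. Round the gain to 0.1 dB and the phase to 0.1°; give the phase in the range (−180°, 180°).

At s = jω = j1:
zero (s+500): 500 + j1 → |·| = √(500²+1²) = √250001 ≈ 500, ∠ = arctan(1/500) ≈ 0.11°
pole (s+1): 1 + j1 → |·| = √(1²+1²) = √2 ≈ 1.4142, ∠ = arctan(1/1) ≈ 45.00°
|T| = 1000 · 500 / 1.4142 ≈ 3.5356e+05
Gain = 20 log₁₀(3.5356e+05) ≈ 110.97 dB
∠T = 0.11° − 45.00° = -44.89°

111.0 dB, -44.9°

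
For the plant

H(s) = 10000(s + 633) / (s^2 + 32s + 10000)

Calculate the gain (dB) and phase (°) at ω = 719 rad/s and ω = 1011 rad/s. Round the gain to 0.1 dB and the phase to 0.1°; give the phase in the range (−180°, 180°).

ω = 719: 25.5 dB, -128.8°; ω = 1011: 21.4 dB, -120.2°

At s = jω = j719:
zero (s+633): 633 + j719 → |·| = √(633²+719²) = √917650 ≈ 957.94, ∠ = arctan(719/633) ≈ 48.64°
quadratic: (j719)² + 32·j719 + 10000 = -506961 + j23008 → |·| ≈ 5.0748e+05, ∠ ≈ 177.40°
|H| = 10000 · 957.94 / 5.0748e+05 ≈ 18.876
Gain = 20 log₁₀(18.876) ≈ 25.52 dB
∠H = 48.64° − 177.40° = -128.76°

At s = jω = j1011:
zero (s+633): 633 + j1011 → |·| = √(633²+1011²) = √1422810 ≈ 1192.8, ∠ = arctan(1011/633) ≈ 57.95°
quadratic: (j1011)² + 32·j1011 + 10000 = -1012121 + j32352 → |·| ≈ 1.0126e+06, ∠ ≈ 178.17°
|H| = 10000 · 1192.8 / 1.0126e+06 ≈ 11.78
Gain = 20 log₁₀(11.78) ≈ 21.42 dB
∠H = 57.95° − 178.17° = -120.22°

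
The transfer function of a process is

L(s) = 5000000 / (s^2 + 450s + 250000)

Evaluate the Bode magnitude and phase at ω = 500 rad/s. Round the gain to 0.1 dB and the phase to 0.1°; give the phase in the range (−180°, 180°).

At s = jω = j500:
quadratic: (j500)² + 450·j500 + 250000 = 0 + j225000 → |·| ≈ 2.25e+05, ∠ ≈ 90.00°
|L| = 5000000 / 2.25e+05 ≈ 22.222
Gain = 20 log₁₀(22.222) ≈ 26.94 dB
∠L = 0.00° − 90.00° = -90.00°

26.9 dB, -90.0°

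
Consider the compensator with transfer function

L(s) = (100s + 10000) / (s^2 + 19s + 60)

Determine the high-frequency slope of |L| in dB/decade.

-20 dB/decade

Each pole contributes −20 dB/decade at high frequency; each zero contributes +20 dB/decade.
Net: 1 zero(s) − 2 pole(s) → -20 dB/decade.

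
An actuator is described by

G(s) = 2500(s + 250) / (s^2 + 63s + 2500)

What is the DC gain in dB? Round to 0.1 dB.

48.0 dB

G(0) = 2500·250 / 2500 = 250
20 log₁₀(250) ≈ 47.96 dB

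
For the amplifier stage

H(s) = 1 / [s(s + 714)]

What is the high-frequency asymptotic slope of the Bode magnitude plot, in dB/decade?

Each pole contributes −20 dB/decade at high frequency; each zero contributes +20 dB/decade.
Net: 0 zero(s) − 2 pole(s) → -40 dB/decade.

-40 dB/decade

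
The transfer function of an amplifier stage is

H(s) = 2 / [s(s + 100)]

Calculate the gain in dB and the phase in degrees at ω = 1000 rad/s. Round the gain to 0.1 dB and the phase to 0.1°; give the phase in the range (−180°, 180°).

At s = jω = j1000:
pole (s+100): 100 + j1000 → |·| = √(100²+1000²) = √1010000 ≈ 1005, ∠ = arctan(1000/100) ≈ 84.29°
pole at origin: |s| = 1000, ∠ = 90.00° (in denominator)
|H| = 2 / 1.005e+06 ≈ 1.99e-06
Gain = 20 log₁₀(1.99e-06) ≈ -114.02 dB
∠H = 0.00° − 174.29° = -174.29°

-114.0 dB, -174.3°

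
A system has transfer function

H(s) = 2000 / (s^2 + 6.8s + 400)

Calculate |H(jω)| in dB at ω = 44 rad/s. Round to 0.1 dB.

2.1 dB

At s = jω = j44:
quadratic: (j44)² + 6.8·j44 + 400 = -1536 + j299.2 → |·| ≈ 1564.9, ∠ ≈ 168.98°
|H| = 2000 / 1564.9 ≈ 1.278
Gain = 20 log₁₀(1.278) ≈ 2.13 dB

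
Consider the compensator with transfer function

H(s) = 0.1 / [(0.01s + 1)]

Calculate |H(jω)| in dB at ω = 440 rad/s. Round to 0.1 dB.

At ω = 440 rad/s:
pole (1 + j440·0.01) = 1 + j4.4 → |·| ≈ 4.5122, ∠ ≈ 77.20°
|H| = 0.1 · 1 / (4.5122) ≈ 0.022162
Gain = 20 log₁₀(0.022162) ≈ -33.09 dB

-33.1 dB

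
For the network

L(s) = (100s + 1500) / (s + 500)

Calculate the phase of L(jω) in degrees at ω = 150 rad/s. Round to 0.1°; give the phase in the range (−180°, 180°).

Substitute s = j150:
Numerator: 100(j150) + 1500 = 1500 + j15000
Denominator: (j150) + 500 = 500 + j150
|N| = √(1500² + 15000²) ≈ 15075, ∠N ≈ 84.29°
|D| = √(500² + 150²) ≈ 522.02, ∠D ≈ 16.70°
∠L = 84.29° − 16.70° = 67.59°

67.6°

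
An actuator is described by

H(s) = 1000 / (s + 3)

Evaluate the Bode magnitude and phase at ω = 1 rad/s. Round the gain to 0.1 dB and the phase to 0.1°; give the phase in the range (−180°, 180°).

At s = jω = j1:
pole (s+3): 3 + j1 → |·| = √(3²+1²) = √10 ≈ 3.1623, ∠ = arctan(1/3) ≈ 18.43°
|H| = 1000 / 3.1623 ≈ 316.23
Gain = 20 log₁₀(316.23) ≈ 50.00 dB
∠H = 0.00° − 18.43° = -18.43°

50.0 dB, -18.4°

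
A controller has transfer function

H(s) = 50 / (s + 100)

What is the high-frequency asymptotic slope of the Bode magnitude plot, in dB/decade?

Each pole contributes −20 dB/decade at high frequency; each zero contributes +20 dB/decade.
Net: 0 zero(s) − 1 pole(s) → -20 dB/decade.

-20 dB/decade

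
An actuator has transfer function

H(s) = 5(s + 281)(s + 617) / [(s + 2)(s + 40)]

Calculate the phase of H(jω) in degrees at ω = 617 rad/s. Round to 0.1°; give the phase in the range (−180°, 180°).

-65.6°

At s = jω = j617:
zero (s+281): 281 + j617 → |·| = √(281²+617²) = √459650 ≈ 677.97, ∠ = arctan(617/281) ≈ 65.51°
zero (s+617): 617 + j617 → |·| = √(617²+617²) = √761378 ≈ 872.57, ∠ = arctan(617/617) ≈ 45.00°
pole (s+2): 2 + j617 → |·| = √(2²+617²) = √380693 ≈ 617, ∠ = arctan(617/2) ≈ 89.81°
pole (s+40): 40 + j617 → |·| = √(40²+617²) = √382289 ≈ 618.3, ∠ = arctan(617/40) ≈ 86.29°
∠H = 110.51° − 176.10° = -65.59°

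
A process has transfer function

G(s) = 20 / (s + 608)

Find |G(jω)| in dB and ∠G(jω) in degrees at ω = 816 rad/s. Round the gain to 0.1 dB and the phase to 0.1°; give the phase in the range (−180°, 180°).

-34.1 dB, -53.3°

At s = jω = j816:
pole (s+608): 608 + j816 → |·| = √(608²+816²) = √1035520 ≈ 1017.6, ∠ = arctan(816/608) ≈ 53.31°
|G| = 20 / 1017.6 ≈ 0.019654
Gain = 20 log₁₀(0.019654) ≈ -34.13 dB
∠G = 0.00° − 53.31° = -53.31°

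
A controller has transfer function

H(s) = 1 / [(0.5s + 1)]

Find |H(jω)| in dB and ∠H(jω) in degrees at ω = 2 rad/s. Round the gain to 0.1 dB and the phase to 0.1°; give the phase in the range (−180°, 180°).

-3.0 dB, -45.0°

At ω = 2 rad/s:
pole (1 + j2·0.5) = 1 + j1 → |·| ≈ 1.4142, ∠ ≈ 45.00°
|H| = 1 · 1 / (1.4142) ≈ 0.70711
Gain = 20 log₁₀(0.70711) ≈ -3.01 dB
∠H = (0°) − (45.00°) = -45.00°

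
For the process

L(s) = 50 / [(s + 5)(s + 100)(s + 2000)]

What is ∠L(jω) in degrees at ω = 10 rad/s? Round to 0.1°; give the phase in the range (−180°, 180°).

At s = jω = j10:
pole (s+5): 5 + j10 → |·| = √(5²+10²) = √125 ≈ 11.18, ∠ = arctan(10/5) ≈ 63.43°
pole (s+100): 100 + j10 → |·| = √(100²+10²) = √10100 ≈ 100.5, ∠ = arctan(10/100) ≈ 5.71°
pole (s+2000): 2000 + j10 → |·| = √(2000²+10²) = √4000100 ≈ 2000, ∠ = arctan(10/2000) ≈ 0.29°
∠L = 0.00° − 69.43° = -69.43°

-69.4°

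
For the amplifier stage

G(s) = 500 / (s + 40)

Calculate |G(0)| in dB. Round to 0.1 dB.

21.9 dB

G(0) = 500 / (40) = 12.5
20 log₁₀(12.5) ≈ 21.94 dB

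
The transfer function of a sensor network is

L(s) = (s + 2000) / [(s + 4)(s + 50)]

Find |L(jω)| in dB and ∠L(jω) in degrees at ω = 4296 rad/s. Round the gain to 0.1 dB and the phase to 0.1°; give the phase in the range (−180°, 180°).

At s = jω = j4296:
zero (s+2000): 2000 + j4296 → |·| = √(2000²+4296²) = √22455616 ≈ 4738.7, ∠ = arctan(4296/2000) ≈ 65.04°
pole (s+4): 4 + j4296 → |·| = √(4²+4296²) = √18455632 ≈ 4296, ∠ = arctan(4296/4) ≈ 89.95°
pole (s+50): 50 + j4296 → |·| = √(50²+4296²) = √18458116 ≈ 4296.3, ∠ = arctan(4296/50) ≈ 89.33°
|L| = 1 · 4738.7 / 1.8457e+07 ≈ 0.00025674
Gain = 20 log₁₀(0.00025674) ≈ -71.81 dB
∠L = 65.04° − 179.28° = -114.24°

-71.8 dB, -114.2°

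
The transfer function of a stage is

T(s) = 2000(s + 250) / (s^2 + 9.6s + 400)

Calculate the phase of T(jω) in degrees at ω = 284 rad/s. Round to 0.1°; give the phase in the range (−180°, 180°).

At s = jω = j284:
zero (s+250): 250 + j284 → |·| = √(250²+284²) = √143156 ≈ 378.36, ∠ = arctan(284/250) ≈ 48.64°
quadratic: (j284)² + 9.6·j284 + 400 = -80256 + j2726.4 → |·| ≈ 80302, ∠ ≈ 178.05°
∠T = 48.64° − 178.05° = -129.41°

-129.4°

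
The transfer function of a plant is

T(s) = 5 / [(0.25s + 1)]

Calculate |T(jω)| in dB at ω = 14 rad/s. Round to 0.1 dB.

2.8 dB

At ω = 14 rad/s:
pole (1 + j14·0.25) = 1 + j3.5 → |·| ≈ 3.6401, ∠ ≈ 74.05°
|T| = 5 · 1 / (3.6401) ≈ 1.3736
Gain = 20 log₁₀(1.3736) ≈ 2.76 dB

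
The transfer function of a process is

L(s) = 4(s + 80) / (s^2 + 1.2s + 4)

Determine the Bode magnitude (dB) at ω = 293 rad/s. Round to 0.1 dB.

At s = jω = j293:
zero (s+80): 80 + j293 → |·| = √(80²+293²) = √92249 ≈ 303.73, ∠ = arctan(293/80) ≈ 74.73°
quadratic: (j293)² + 1.2·j293 + 4 = -85845 + j351.6 → |·| ≈ 85846, ∠ ≈ 179.77°
|L| = 4 · 303.73 / 85846 ≈ 0.014152
Gain = 20 log₁₀(0.014152) ≈ -36.98 dB

-37.0 dB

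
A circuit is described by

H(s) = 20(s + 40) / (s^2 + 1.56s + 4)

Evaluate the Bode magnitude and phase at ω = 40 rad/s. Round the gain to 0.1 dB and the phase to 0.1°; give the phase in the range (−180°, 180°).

-3.0 dB, -132.8°

At s = jω = j40:
zero (s+40): 40 + j40 → |·| = √(40²+40²) = √3200 ≈ 56.569, ∠ = arctan(40/40) ≈ 45.00°
quadratic: (j40)² + 1.56·j40 + 4 = -1596 + j62.4 → |·| ≈ 1597.2, ∠ ≈ 177.76°
|H| = 20 · 56.569 / 1597.2 ≈ 0.70835
Gain = 20 log₁₀(0.70835) ≈ -3.00 dB
∠H = 45.00° − 177.76° = -132.76°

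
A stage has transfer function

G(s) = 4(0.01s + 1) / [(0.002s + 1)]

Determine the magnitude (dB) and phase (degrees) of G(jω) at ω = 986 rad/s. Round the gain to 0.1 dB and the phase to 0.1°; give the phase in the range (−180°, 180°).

25.1 dB, 21.1°

At ω = 986 rad/s:
zero (1 + j986·0.01) = 1 + j9.86 → |·| ≈ 9.9106, ∠ ≈ 84.21°
pole (1 + j986·0.002) = 1 + j1.972 → |·| ≈ 2.2111, ∠ ≈ 63.11°
|G| = 4 · 9.9106 / (2.2111) ≈ 17.929
Gain = 20 log₁₀(17.929) ≈ 25.07 dB
∠G = (84.21°) − (63.11°) = 21.10°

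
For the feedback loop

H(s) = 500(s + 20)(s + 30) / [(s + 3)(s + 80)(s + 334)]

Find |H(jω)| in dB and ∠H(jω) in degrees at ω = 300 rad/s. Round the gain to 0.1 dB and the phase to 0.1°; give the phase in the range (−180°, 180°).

At s = jω = j300:
zero (s+20): 20 + j300 → |·| = √(20²+300²) = √90400 ≈ 300.67, ∠ = arctan(300/20) ≈ 86.19°
zero (s+30): 30 + j300 → |·| = √(30²+300²) = √90900 ≈ 301.5, ∠ = arctan(300/30) ≈ 84.29°
pole (s+3): 3 + j300 → |·| = √(3²+300²) = √90009 ≈ 300.01, ∠ = arctan(300/3) ≈ 89.43°
pole (s+80): 80 + j300 → |·| = √(80²+300²) = √96400 ≈ 310.48, ∠ = arctan(300/80) ≈ 75.07°
pole (s+334): 334 + j300 → |·| = √(334²+300²) = √201556 ≈ 448.95, ∠ = arctan(300/334) ≈ 41.93°
|H| = 500 · 90652 / 4.1818e+07 ≈ 1.0839
Gain = 20 log₁₀(1.0839) ≈ 0.70 dB
∠H = 170.48° − 206.43° = -35.95°

0.7 dB, -36.0°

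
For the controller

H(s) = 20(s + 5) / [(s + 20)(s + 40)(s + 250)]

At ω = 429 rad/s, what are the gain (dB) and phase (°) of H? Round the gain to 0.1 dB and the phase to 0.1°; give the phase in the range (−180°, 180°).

-80.6 dB, -142.4°

At s = jω = j429:
zero (s+5): 5 + j429 → |·| = √(5²+429²) = √184066 ≈ 429.03, ∠ = arctan(429/5) ≈ 89.33°
pole (s+20): 20 + j429 → |·| = √(20²+429²) = √184441 ≈ 429.47, ∠ = arctan(429/20) ≈ 87.33°
pole (s+40): 40 + j429 → |·| = √(40²+429²) = √185641 ≈ 430.86, ∠ = arctan(429/40) ≈ 84.67°
pole (s+250): 250 + j429 → |·| = √(250²+429²) = √246541 ≈ 496.53, ∠ = arctan(429/250) ≈ 59.77°
|H| = 20 · 429.03 / 9.1879e+07 ≈ 9.339e-05
Gain = 20 log₁₀(9.339e-05) ≈ -80.59 dB
∠H = 89.33° − 231.77° = -142.44°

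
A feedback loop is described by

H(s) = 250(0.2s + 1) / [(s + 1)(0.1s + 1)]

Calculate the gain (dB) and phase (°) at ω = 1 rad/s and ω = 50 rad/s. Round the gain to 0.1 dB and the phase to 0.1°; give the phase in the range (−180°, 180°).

ω = 1: 45.1 dB, -39.4°; ω = 50: 19.9 dB, -83.3°

At ω = 1 rad/s:
zero (1 + j1·0.2) = 1 + j0.2 → |·| ≈ 1.0198, ∠ ≈ 11.31°
pole (1 + j1·1) = 1 + j1 → |·| ≈ 1.4142, ∠ ≈ 45.00°
pole (1 + j1·0.1) = 1 + j0.1 → |·| ≈ 1.005, ∠ ≈ 5.71°
|H| = 250 · 1.0198 / (1.4142 · 1.005) ≈ 179.38
Gain = 20 log₁₀(179.38) ≈ 45.08 dB
∠H = (11.31°) − (45.00° + 5.71°) = -39.40°

At ω = 50 rad/s:
zero (1 + j50·0.2) = 1 + j10 → |·| ≈ 10.05, ∠ ≈ 84.29°
pole (1 + j50·1) = 1 + j50 → |·| ≈ 50.01, ∠ ≈ 88.85°
pole (1 + j50·0.1) = 1 + j5 → |·| ≈ 5.099, ∠ ≈ 78.69°
|H| = 250 · 10.05 / (50.01 · 5.099) ≈ 9.8529
Gain = 20 log₁₀(9.8529) ≈ 19.87 dB
∠H = (84.29°) − (88.85° + 78.69°) = -83.25°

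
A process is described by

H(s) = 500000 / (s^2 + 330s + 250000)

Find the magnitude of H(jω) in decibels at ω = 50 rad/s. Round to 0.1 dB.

At s = jω = j50:
quadratic: (j50)² + 330·j50 + 250000 = 247500 + j16500 → |·| ≈ 2.4805e+05, ∠ ≈ 3.81°
|H| = 500000 / 2.4805e+05 ≈ 2.0157
Gain = 20 log₁₀(2.0157) ≈ 6.09 dB

6.1 dB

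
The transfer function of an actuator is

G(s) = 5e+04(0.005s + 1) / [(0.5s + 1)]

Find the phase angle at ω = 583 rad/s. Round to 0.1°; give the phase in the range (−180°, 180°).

-18.7°

At ω = 583 rad/s:
zero (1 + j583·0.005) = 1 + j2.915 → |·| ≈ 3.0818, ∠ ≈ 71.07°
pole (1 + j583·0.5) = 1 + j291.5 → |·| ≈ 291.5, ∠ ≈ 89.80°
∠G = (71.07°) − (89.80°) = -18.73°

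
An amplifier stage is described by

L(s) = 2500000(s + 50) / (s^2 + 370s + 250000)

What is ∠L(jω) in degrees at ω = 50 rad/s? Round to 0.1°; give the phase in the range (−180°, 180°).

40.7°

At s = jω = j50:
zero (s+50): 50 + j50 → |·| = √(50²+50²) = √5000 ≈ 70.711, ∠ = arctan(50/50) ≈ 45.00°
quadratic: (j50)² + 370·j50 + 250000 = 247500 + j18500 → |·| ≈ 2.4819e+05, ∠ ≈ 4.27°
∠L = 45.00° − 4.27° = 40.73°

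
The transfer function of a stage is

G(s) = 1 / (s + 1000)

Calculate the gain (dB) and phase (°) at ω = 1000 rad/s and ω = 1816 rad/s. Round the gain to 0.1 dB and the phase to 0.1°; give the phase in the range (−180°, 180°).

ω = 1000: -63.0 dB, -45.0°; ω = 1816: -66.3 dB, -61.2°

Substitute s = j1000:
Numerator: 1 = 1 + j0
Denominator: (j1000) + 1000 = 1000 + j1000
|N| = √(1² + 0²) ≈ 1, ∠N ≈ 0.00°
|D| = √(1000² + 1000²) ≈ 1414.2, ∠D ≈ 45.00°
|G| = 1 / 1414.2 ≈ 0.00070711
Gain = 20 log₁₀(0.00070711) ≈ -63.01 dB
∠G = 0.00° − 45.00° = -45.00°

Substitute s = j1816:
Numerator: 1 = 1 + j0
Denominator: (j1816) + 1000 = 1000 + j1816
|N| = √(1² + 0²) ≈ 1, ∠N ≈ 0.00°
|D| = √(1000² + 1816²) ≈ 2073.1, ∠D ≈ 61.16°
|G| = 1 / 2073.1 ≈ 0.00048237
Gain = 20 log₁₀(0.00048237) ≈ -66.33 dB
∠G = 0.00° − 61.16° = -61.16°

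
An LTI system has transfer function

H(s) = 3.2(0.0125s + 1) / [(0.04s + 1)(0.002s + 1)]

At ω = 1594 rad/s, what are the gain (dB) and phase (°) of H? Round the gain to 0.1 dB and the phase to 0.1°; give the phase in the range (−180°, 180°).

At ω = 1594 rad/s:
zero (1 + j1594·0.0125) = 1 + j19.925 → |·| ≈ 19.95, ∠ ≈ 87.13°
pole (1 + j1594·0.04) = 1 + j63.76 → |·| ≈ 63.768, ∠ ≈ 89.10°
pole (1 + j1594·0.002) = 1 + j3.188 → |·| ≈ 3.3412, ∠ ≈ 72.58°
|H| = 3.2 · 19.95 / (63.768 · 3.3412) ≈ 0.29963
Gain = 20 log₁₀(0.29963) ≈ -10.47 dB
∠H = (87.13°) − (89.10° + 72.58°) = -74.55°

-10.5 dB, -74.6°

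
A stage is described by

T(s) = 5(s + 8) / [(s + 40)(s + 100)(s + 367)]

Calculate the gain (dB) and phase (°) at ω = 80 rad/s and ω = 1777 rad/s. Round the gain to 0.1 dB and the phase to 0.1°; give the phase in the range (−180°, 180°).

ω = 80: -80.6 dB, -30.1°; ω = 1777: -116.2 dB, -164.1°

At s = jω = j80:
zero (s+8): 8 + j80 → |·| = √(8²+80²) = √6464 ≈ 80.399, ∠ = arctan(80/8) ≈ 84.29°
pole (s+40): 40 + j80 → |·| = √(40²+80²) = √8000 ≈ 89.443, ∠ = arctan(80/40) ≈ 63.43°
pole (s+100): 100 + j80 → |·| = √(100²+80²) = √16400 ≈ 128.06, ∠ = arctan(80/100) ≈ 38.66°
pole (s+367): 367 + j80 → |·| = √(367²+80²) = √141089 ≈ 375.62, ∠ = arctan(80/367) ≈ 12.30°
|T| = 5 · 80.399 / 4.3024e+06 ≈ 9.3435e-05
Gain = 20 log₁₀(9.3435e-05) ≈ -80.59 dB
∠T = 84.29° − 114.39° = -30.10°

At s = jω = j1777:
zero (s+8): 8 + j1777 → |·| = √(8²+1777²) = √3157793 ≈ 1777, ∠ = arctan(1777/8) ≈ 89.74°
pole (s+40): 40 + j1777 → |·| = √(40²+1777²) = √3159329 ≈ 1777.5, ∠ = arctan(1777/40) ≈ 88.71°
pole (s+100): 100 + j1777 → |·| = √(100²+1777²) = √3167729 ≈ 1779.8, ∠ = arctan(1777/100) ≈ 86.78°
pole (s+367): 367 + j1777 → |·| = √(367²+1777²) = √3292418 ≈ 1814.5, ∠ = arctan(1777/367) ≈ 78.33°
|T| = 5 · 1777 / 5.7403e+09 ≈ 1.5478e-06
Gain = 20 log₁₀(1.5478e-06) ≈ -116.21 dB
∠T = 89.74° − 253.82° = -164.08°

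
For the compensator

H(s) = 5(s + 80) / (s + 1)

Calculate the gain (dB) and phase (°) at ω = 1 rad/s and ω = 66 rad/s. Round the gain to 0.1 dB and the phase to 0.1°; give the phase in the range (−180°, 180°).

At s = jω = j1:
zero (s+80): 80 + j1 → |·| = √(80²+1²) = √6401 ≈ 80.006, ∠ = arctan(1/80) ≈ 0.72°
pole (s+1): 1 + j1 → |·| = √(1²+1²) = √2 ≈ 1.4142, ∠ = arctan(1/1) ≈ 45.00°
|H| = 5 · 80.006 / 1.4142 ≈ 282.87
Gain = 20 log₁₀(282.87) ≈ 49.03 dB
∠H = 0.72° − 45.00° = -44.28°

At s = jω = j66:
zero (s+80): 80 + j66 → |·| = √(80²+66²) = √10756 ≈ 103.71, ∠ = arctan(66/80) ≈ 39.52°
pole (s+1): 1 + j66 → |·| = √(1²+66²) = √4357 ≈ 66.008, ∠ = arctan(66/1) ≈ 89.13°
|H| = 5 · 103.71 / 66.008 ≈ 7.8559
Gain = 20 log₁₀(7.8559) ≈ 17.90 dB
∠H = 39.52° − 89.13° = -49.61°

ω = 1: 49.0 dB, -44.3°; ω = 66: 17.9 dB, -49.6°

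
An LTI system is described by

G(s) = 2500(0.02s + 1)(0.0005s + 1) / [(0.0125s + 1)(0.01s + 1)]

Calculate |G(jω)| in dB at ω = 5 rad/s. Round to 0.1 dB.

68.0 dB

At ω = 5 rad/s:
zero (1 + j5·0.02) = 1 + j0.1 → |·| ≈ 1.005, ∠ ≈ 5.71°
zero (1 + j5·0.0005) = 1 + j0.0025 → |·| ≈ 1, ∠ ≈ 0.14°
pole (1 + j5·0.0125) = 1 + j0.0625 → |·| ≈ 1.002, ∠ ≈ 3.58°
pole (1 + j5·0.01) = 1 + j0.05 → |·| ≈ 1.0012, ∠ ≈ 2.86°
|G| = 2500 · 1.005 · 1 / (1.002 · 1.0012) ≈ 2504.5
Gain = 20 log₁₀(2504.5) ≈ 67.97 dB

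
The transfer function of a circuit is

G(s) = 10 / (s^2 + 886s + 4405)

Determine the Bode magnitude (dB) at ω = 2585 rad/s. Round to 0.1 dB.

Substitute s = j2585:
Numerator: 10 = 10 + j0
Denominator: (j2585)^2 + 886(j2585) + 4405 = -6677820 + j2290310
|N| = √(10² + 0²) ≈ 10, ∠N ≈ 0.00°
|D| = √(6677820² + 2290310²) ≈ 7.0597e+06, ∠D ≈ 161.07°
|G| = 10 / 7.0597e+06 ≈ 1.4165e-06
Gain = 20 log₁₀(1.4165e-06) ≈ -116.98 dB

-117.0 dB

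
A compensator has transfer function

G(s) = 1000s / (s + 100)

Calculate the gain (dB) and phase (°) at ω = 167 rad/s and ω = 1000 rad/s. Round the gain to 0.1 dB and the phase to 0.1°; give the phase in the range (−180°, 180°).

ω = 167: 58.7 dB, 30.9°; ω = 1000: 60.0 dB, 5.7°

At s = jω = j167:
zero at origin: s = j167 → |·| = 167, ∠ = 90.00°
pole (s+100): 100 + j167 → |·| = √(100²+167²) = √37889 ≈ 194.65, ∠ = arctan(167/100) ≈ 59.09°
|G| = 1000 · 167 / 194.65 ≈ 857.95
Gain = 20 log₁₀(857.95) ≈ 58.67 dB
∠G = 90.00° − 59.09° = 30.91°

At s = jω = j1000:
zero at origin: s = j1000 → |·| = 1000, ∠ = 90.00°
pole (s+100): 100 + j1000 → |·| = √(100²+1000²) = √1010000 ≈ 1005, ∠ = arctan(1000/100) ≈ 84.29°
|G| = 1000 · 1000 / 1005 ≈ 995.02
Gain = 20 log₁₀(995.02) ≈ 59.96 dB
∠G = 90.00° − 84.29° = 5.71°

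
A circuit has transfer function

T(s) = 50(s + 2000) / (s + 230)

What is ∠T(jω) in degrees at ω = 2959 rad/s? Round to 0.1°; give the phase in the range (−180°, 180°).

At s = jω = j2959:
zero (s+2000): 2000 + j2959 → |·| = √(2000²+2959²) = √12755681 ≈ 3571.5, ∠ = arctan(2959/2000) ≈ 55.95°
pole (s+230): 230 + j2959 → |·| = √(230²+2959²) = √8808581 ≈ 2967.9, ∠ = arctan(2959/230) ≈ 85.56°
∠T = 55.95° − 85.56° = -29.61°

-29.6°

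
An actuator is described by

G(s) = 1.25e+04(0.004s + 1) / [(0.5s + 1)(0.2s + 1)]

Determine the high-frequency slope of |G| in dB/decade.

Each pole contributes −20 dB/decade at high frequency; each zero contributes +20 dB/decade.
Net: 1 zero(s) − 2 pole(s) → -20 dB/decade.

-20 dB/decade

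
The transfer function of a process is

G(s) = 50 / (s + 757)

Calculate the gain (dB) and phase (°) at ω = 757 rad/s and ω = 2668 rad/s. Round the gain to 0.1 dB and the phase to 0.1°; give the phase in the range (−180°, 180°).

ω = 757: -26.6 dB, -45.0°; ω = 2668: -34.9 dB, -74.2°

Substitute s = j757:
Numerator: 50 = 50 + j0
Denominator: (j757) + 757 = 757 + j757
|N| = √(50² + 0²) ≈ 50, ∠N ≈ 0.00°
|D| = √(757² + 757²) ≈ 1070.6, ∠D ≈ 45.00°
|G| = 50 / 1070.6 ≈ 0.046703
Gain = 20 log₁₀(0.046703) ≈ -26.61 dB
∠G = 0.00° − 45.00° = -45.00°

Substitute s = j2668:
Numerator: 50 = 50 + j0
Denominator: (j2668) + 757 = 757 + j2668
|N| = √(50² + 0²) ≈ 50, ∠N ≈ 0.00°
|D| = √(757² + 2668²) ≈ 2773.3, ∠D ≈ 74.16°
|G| = 50 / 2773.3 ≈ 0.018029
Gain = 20 log₁₀(0.018029) ≈ -34.88 dB
∠G = 0.00° − 74.16° = -74.16°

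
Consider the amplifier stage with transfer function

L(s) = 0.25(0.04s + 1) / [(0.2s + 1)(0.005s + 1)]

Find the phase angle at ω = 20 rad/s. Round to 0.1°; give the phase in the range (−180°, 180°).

At ω = 20 rad/s:
zero (1 + j20·0.04) = 1 + j0.8 → |·| ≈ 1.2806, ∠ ≈ 38.66°
pole (1 + j20·0.2) = 1 + j4 → |·| ≈ 4.1231, ∠ ≈ 75.96°
pole (1 + j20·0.005) = 1 + j0.1 → |·| ≈ 1.005, ∠ ≈ 5.71°
∠L = (38.66°) − (75.96° + 5.71°) = -43.01°

-43.0°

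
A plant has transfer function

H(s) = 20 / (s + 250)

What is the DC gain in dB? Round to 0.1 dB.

-21.9 dB

H(0) = 20 / 250 = 0.08
20 log₁₀(0.08) ≈ -21.94 dB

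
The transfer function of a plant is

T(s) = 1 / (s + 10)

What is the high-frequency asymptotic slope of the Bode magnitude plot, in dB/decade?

-20 dB/decade

Each pole contributes −20 dB/decade at high frequency; each zero contributes +20 dB/decade.
Net: 0 zero(s) − 1 pole(s) → -20 dB/decade.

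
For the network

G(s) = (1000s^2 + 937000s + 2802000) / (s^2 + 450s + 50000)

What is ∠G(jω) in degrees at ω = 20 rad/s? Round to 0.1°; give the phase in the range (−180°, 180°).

Substitute s = j20:
Numerator: 1000(j20)^2 + 937000(j20) + 2802000 = 2402000 + j18740000
Denominator: (j20)^2 + 450(j20) + 50000 = 49600 + j9000
|N| = √(2402000² + 18740000²) ≈ 1.8893e+07, ∠N ≈ 82.70°
|D| = √(49600² + 9000²) ≈ 50410, ∠D ≈ 10.28°
∠G = 82.70° − 10.28° = 72.42°

72.4°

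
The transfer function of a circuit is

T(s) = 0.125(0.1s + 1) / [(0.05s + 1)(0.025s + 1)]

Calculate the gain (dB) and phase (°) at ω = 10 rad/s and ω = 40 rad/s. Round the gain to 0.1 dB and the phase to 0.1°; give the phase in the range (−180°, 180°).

ω = 10: -16.3 dB, 4.4°; ω = 40: -15.8 dB, -32.5°

At ω = 10 rad/s:
zero (1 + j10·0.1) = 1 + j1 → |·| ≈ 1.4142, ∠ ≈ 45.00°
pole (1 + j10·0.05) = 1 + j0.5 → |·| ≈ 1.118, ∠ ≈ 26.57°
pole (1 + j10·0.025) = 1 + j0.25 → |·| ≈ 1.0308, ∠ ≈ 14.04°
|T| = 0.125 · 1.4142 / (1.118 · 1.0308) ≈ 0.15339
Gain = 20 log₁₀(0.15339) ≈ -16.28 dB
∠T = (45.00°) − (26.57° + 14.04°) = 4.39°

At ω = 40 rad/s:
zero (1 + j40·0.1) = 1 + j4 → |·| ≈ 4.1231, ∠ ≈ 75.96°
pole (1 + j40·0.05) = 1 + j2 → |·| ≈ 2.2361, ∠ ≈ 63.43°
pole (1 + j40·0.025) = 1 + j1 → |·| ≈ 1.4142, ∠ ≈ 45.00°
|T| = 0.125 · 4.1231 / (2.2361 · 1.4142) ≈ 0.16298
Gain = 20 log₁₀(0.16298) ≈ -15.76 dB
∠T = (75.96°) − (63.43° + 45.00°) = -32.47°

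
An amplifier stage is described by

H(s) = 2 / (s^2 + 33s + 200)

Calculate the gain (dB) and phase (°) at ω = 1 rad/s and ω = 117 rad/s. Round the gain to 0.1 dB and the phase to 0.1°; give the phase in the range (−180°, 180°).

ω = 1: -40.1 dB, -9.4°; ω = 117: -76.9 dB, -164.0°

Substitute s = j1:
Numerator: 2 = 2 + j0
Denominator: (j1)^2 + 33(j1) + 200 = 199 + j33
|N| = √(2² + 0²) ≈ 2, ∠N ≈ 0.00°
|D| = √(199² + 33²) ≈ 201.72, ∠D ≈ 9.42°
|H| = 2 / 201.72 ≈ 0.0099147
Gain = 20 log₁₀(0.0099147) ≈ -40.07 dB
∠H = 0.00° − 9.42° = -9.42°

Substitute s = j117:
Numerator: 2 = 2 + j0
Denominator: (j117)^2 + 33(j117) + 200 = -13489 + j3861
|N| = √(2² + 0²) ≈ 2, ∠N ≈ 0.00°
|D| = √(13489² + 3861²) ≈ 14031, ∠D ≈ 164.03°
|H| = 2 / 14031 ≈ 0.00014254
Gain = 20 log₁₀(0.00014254) ≈ -76.92 dB
∠H = 0.00° − 164.03° = -164.03°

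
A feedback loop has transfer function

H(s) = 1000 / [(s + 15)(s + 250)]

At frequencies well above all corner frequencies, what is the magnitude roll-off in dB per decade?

Each pole contributes −20 dB/decade at high frequency; each zero contributes +20 dB/decade.
Net: 0 zero(s) − 2 pole(s) → -40 dB/decade.

-40 dB/decade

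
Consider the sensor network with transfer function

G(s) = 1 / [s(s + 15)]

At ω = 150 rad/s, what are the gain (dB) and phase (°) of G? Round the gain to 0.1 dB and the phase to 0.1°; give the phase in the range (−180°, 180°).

-87.1 dB, -174.3°

At s = jω = j150:
pole (s+15): 15 + j150 → |·| = √(15²+150²) = √22725 ≈ 150.75, ∠ = arctan(150/15) ≈ 84.29°
pole at origin: |s| = 150, ∠ = 90.00° (in denominator)
|G| = 1 / 22612 ≈ 4.4224e-05
Gain = 20 log₁₀(4.4224e-05) ≈ -87.09 dB
∠G = 0.00° − 174.29° = -174.29°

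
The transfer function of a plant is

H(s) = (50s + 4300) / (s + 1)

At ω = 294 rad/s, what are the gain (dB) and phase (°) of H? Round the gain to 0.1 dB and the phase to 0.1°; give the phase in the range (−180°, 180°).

34.3 dB, -16.1°

Substitute s = j294:
Numerator: 50(j294) + 4300 = 4300 + j14700
Denominator: (j294) + 1 = 1 + j294
|N| = √(4300² + 14700²) ≈ 15316, ∠N ≈ 73.69°
|D| = √(1² + 294²) ≈ 294, ∠D ≈ 89.81°
|H| = 15316 / 294 ≈ 52.095
Gain = 20 log₁₀(52.095) ≈ 34.34 dB
∠H = 73.69° − 89.81° = -16.12°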